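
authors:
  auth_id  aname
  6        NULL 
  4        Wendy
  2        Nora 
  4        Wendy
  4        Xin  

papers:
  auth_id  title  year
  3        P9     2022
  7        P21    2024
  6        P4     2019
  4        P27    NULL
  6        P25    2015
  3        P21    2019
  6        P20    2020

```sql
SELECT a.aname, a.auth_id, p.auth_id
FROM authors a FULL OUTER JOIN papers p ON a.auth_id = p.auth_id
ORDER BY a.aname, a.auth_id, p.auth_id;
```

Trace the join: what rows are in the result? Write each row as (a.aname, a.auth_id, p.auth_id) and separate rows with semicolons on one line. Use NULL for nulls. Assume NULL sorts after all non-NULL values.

FULL OUTER JOIN keeps every row from both sides; unmatched rows get NULL for the other side's columns.
Matching on a.auth_id = p.auth_id.
- a row (auth_id=6): matches 3 p row(s) → 3 output row(s).
- a row (auth_id=4): matches 1 p row(s) → 1 output row(s).
- a row (auth_id=2): no match → kept, p columns NULL.
- a row (auth_id=4): matches 1 p row(s) → 1 output row(s).
- a row (auth_id=4): matches 1 p row(s) → 1 output row(s).
- plus 3 unmatched p row(s), each kept with NULL a columns.
After projecting and ordering:
a.aname | a.auth_id | p.auth_id
Nora | 2 | NULL
Wendy | 4 | 4
Wendy | 4 | 4
Xin | 4 | 4
NULL | 6 | 6
NULL | 6 | 6
NULL | 6 | 6
NULL | NULL | 3
NULL | NULL | 3
NULL | NULL | 7

(Nora, 2, NULL); (Wendy, 4, 4); (Wendy, 4, 4); (Xin, 4, 4); (NULL, 6, 6); (NULL, 6, 6); (NULL, 6, 6); (NULL, NULL, 3); (NULL, NULL, 3); (NULL, NULL, 7)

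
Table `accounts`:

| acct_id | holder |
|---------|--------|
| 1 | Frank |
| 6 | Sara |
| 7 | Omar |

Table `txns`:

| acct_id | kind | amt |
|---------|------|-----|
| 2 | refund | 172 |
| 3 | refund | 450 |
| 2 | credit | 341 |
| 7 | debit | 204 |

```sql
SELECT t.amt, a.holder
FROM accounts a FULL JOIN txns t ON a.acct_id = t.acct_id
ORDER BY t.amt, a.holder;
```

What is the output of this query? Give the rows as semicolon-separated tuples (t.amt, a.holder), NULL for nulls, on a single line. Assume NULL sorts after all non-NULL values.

(172, NULL); (204, Omar); (341, NULL); (450, NULL); (NULL, Frank); (NULL, Sara)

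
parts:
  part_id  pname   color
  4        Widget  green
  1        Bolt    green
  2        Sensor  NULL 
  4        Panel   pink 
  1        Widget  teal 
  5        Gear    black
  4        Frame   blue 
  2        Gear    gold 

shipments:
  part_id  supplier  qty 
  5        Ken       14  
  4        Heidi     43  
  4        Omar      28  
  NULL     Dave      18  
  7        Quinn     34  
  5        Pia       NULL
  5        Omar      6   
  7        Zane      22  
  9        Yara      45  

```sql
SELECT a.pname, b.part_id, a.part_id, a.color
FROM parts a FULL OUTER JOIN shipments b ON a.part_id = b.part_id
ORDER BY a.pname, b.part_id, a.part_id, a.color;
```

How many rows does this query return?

17

FULL OUTER JOIN keeps every row from both sides; unmatched rows get NULL for the other side's columns.
Matching on a.part_id = b.part_id. A NULL in a compared column never satisfies the condition.
- a row (part_id=4): matches 2 b row(s) → 2 output row(s).
- a row (part_id=1): no match → kept, b columns NULL.
- a row (part_id=2): no match → kept, b columns NULL.
- a row (part_id=4): matches 2 b row(s) → 2 output row(s).
- a row (part_id=1): no match → kept, b columns NULL.
- a row (part_id=5): matches 3 b row(s) → 3 output row(s).
- a row (part_id=4): matches 2 b row(s) → 2 output row(s).
- a row (part_id=2): no match → kept, b columns NULL.
- 4 b row(s) had no a match → kept, a columns NULL.
Total: 9 matched + 8 padded = 17 rows.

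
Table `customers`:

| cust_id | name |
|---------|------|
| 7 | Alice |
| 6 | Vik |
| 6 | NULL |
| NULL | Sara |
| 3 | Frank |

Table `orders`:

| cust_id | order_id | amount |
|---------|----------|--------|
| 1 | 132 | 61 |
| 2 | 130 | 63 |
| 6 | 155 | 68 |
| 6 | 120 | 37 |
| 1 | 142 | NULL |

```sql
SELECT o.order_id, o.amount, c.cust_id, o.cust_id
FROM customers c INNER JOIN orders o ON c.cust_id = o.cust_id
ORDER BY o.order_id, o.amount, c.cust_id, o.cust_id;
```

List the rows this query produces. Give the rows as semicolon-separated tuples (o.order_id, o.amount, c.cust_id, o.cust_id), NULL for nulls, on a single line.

(120, 37, 6, 6); (120, 37, 6, 6); (155, 68, 6, 6); (155, 68, 6, 6)

INNER JOIN keeps only pairs where the ON condition holds.
Matching on c.cust_id = o.cust_id. A NULL in a compared column never satisfies the condition.
- c (cust_id=7) has no partner → excluded.
- c (cust_id=6) pairs with 2 row(s) of o.
- c (cust_id=6) pairs with 2 row(s) of o.
- c (cust_id=NULL) has no partner → excluded.
- c (cust_id=3) has no partner → excluded.
After projecting and ordering:
o.order_id | o.amount | c.cust_id | o.cust_id
120 | 37 | 6 | 6
120 | 37 | 6 | 6
155 | 68 | 6 | 6
155 | 68 | 6 | 6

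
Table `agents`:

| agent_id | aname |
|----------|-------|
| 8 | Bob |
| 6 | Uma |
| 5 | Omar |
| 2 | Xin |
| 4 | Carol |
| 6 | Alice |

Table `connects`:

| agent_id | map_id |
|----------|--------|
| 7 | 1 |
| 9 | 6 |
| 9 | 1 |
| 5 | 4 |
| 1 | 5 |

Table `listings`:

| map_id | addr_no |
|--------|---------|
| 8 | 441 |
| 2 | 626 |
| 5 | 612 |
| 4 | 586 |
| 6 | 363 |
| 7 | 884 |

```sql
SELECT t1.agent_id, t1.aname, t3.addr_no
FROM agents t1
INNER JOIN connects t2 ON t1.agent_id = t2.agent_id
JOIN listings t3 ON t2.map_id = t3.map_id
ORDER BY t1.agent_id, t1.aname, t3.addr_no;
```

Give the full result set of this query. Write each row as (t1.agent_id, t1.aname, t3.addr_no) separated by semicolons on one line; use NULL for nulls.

(5, Omar, 586)

Evaluate left to right. First `agents t1 INNER JOIN connects t2` on agent_id: 1 row(s).
Then INNER JOIN `listings t3` on map_id: keep only rows whose t2.map_id appears in t3.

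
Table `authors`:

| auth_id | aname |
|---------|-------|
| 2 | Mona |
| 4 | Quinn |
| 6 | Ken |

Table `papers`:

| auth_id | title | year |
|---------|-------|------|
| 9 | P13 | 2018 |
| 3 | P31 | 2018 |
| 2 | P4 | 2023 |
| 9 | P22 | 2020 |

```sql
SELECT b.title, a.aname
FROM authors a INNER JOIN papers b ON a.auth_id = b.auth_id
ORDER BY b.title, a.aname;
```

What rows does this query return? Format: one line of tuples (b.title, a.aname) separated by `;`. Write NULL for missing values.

INNER JOIN keeps only pairs where the ON condition holds.
Matching on a.auth_id = b.auth_id.
- a row (auth_id=2): matches 1 b row(s) → 1 output row(s).
- a row (auth_id=4): no match → dropped.
- a row (auth_id=6): no match → dropped.
After projecting and ordering:
b.title | a.aname
P4 | Mona

(P4, Mona)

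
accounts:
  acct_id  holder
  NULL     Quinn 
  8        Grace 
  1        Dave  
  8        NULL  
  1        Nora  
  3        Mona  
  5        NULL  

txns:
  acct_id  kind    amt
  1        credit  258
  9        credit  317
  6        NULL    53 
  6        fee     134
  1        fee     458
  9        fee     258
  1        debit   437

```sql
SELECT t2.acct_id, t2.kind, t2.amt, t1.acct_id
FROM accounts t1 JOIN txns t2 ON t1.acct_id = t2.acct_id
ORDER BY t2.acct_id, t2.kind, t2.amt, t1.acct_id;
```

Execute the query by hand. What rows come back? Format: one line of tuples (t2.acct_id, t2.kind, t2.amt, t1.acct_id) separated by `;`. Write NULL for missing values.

INNER JOIN keeps only pairs where the ON condition holds.
Matching on t1.acct_id = t2.acct_id. A NULL in a compared column never satisfies the condition.
- acct_id=NULL: no matching t2 row, dropped.
- acct_id=8: no matching t2 row, dropped.
- acct_id=1: 3 matching t2 row(s), so 3 row(s) emitted.
- acct_id=8: no matching t2 row, dropped.
- acct_id=1: 3 matching t2 row(s), so 3 row(s) emitted.
- acct_id=3: no matching t2 row, dropped.
- acct_id=5: no matching t2 row, dropped.
After projecting and ordering:
t2.acct_id | t2.kind | t2.amt | t1.acct_id
1 | credit | 258 | 1
1 | credit | 258 | 1
1 | debit | 437 | 1
1 | debit | 437 | 1
1 | fee | 458 | 1
1 | fee | 458 | 1

(1, credit, 258, 1); (1, credit, 258, 1); (1, debit, 437, 1); (1, debit, 437, 1); (1, fee, 458, 1); (1, fee, 458, 1)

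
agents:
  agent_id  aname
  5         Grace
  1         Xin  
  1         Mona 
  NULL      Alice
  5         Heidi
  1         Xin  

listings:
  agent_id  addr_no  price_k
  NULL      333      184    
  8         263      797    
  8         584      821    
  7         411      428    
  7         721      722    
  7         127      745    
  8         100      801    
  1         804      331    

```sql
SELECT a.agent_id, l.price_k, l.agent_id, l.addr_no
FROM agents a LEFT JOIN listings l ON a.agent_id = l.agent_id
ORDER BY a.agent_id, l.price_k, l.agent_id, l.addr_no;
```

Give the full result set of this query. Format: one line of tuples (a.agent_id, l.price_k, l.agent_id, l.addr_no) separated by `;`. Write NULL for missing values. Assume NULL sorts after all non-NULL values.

(1, 331, 1, 804); (1, 331, 1, 804); (1, 331, 1, 804); (5, NULL, NULL, NULL); (5, NULL, NULL, NULL); (NULL, NULL, NULL, NULL)

LEFT JOIN keeps every row from `agents`; unmatched rows get NULL for `listings`'s columns.
Matching on a.agent_id = l.agent_id. A NULL in a compared column never satisfies the condition.
Matched pairs: 3; unmatched a rows kept: 3.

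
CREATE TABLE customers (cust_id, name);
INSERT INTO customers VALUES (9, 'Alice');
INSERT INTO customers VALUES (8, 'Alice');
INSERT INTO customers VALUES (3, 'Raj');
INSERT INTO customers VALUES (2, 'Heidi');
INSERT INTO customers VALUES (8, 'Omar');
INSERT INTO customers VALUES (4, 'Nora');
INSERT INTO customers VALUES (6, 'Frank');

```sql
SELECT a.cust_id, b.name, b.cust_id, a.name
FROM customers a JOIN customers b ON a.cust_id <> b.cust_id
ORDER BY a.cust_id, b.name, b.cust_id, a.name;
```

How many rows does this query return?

INNER JOIN keeps only pairs where the ON condition holds.
Matching on a.cust_id <> b.cust_id.
Matched pairs: 40.
Total: 40 rows.

40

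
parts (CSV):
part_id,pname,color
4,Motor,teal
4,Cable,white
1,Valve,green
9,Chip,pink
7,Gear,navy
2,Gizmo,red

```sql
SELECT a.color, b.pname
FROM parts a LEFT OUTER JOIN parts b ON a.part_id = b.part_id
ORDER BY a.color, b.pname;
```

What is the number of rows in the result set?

LEFT JOIN keeps every row from `parts a`; unmatched rows get NULL for `parts b`'s columns.
Matching on a.part_id = b.part_id.
- part_id=4: 2 matching b row(s), so 2 row(s) emitted.
- part_id=4: 2 matching b row(s), so 2 row(s) emitted.
- part_id=1: 1 matching b row(s), so 1 row(s) emitted.
- part_id=9: 1 matching b row(s), so 1 row(s) emitted.
- part_id=7: 1 matching b row(s), so 1 row(s) emitted.
- part_id=2: 1 matching b row(s), so 1 row(s) emitted.
Total: 8 rows.

8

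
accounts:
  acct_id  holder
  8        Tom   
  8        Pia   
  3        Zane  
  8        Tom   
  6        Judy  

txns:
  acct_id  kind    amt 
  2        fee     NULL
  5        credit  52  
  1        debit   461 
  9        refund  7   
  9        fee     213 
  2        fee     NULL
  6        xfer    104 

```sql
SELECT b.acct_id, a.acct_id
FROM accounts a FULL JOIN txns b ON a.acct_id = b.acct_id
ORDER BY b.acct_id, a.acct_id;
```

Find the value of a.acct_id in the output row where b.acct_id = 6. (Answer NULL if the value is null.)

FULL OUTER JOIN keeps every row from both sides; unmatched rows get NULL for the other side's columns.
Matching on a.acct_id = b.acct_id.
Matched pairs: 1; unmatched a rows kept: 4; unmatched b rows kept: 6.

6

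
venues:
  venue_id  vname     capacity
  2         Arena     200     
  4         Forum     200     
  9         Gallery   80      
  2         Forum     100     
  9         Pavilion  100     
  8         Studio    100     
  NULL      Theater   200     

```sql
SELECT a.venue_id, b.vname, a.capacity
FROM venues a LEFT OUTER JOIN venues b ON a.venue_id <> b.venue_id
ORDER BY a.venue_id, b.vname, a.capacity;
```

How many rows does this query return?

27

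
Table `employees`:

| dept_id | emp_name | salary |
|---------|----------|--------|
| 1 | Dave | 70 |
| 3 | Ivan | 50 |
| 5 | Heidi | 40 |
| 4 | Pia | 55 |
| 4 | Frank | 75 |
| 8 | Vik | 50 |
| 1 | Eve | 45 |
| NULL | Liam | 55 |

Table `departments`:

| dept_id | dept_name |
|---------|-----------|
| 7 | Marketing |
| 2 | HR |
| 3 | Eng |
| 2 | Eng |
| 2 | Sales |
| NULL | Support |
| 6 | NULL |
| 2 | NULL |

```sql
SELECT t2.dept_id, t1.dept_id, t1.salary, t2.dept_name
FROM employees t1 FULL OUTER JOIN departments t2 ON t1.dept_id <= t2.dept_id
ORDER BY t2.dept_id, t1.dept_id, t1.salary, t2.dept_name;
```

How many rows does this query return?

26

FULL OUTER JOIN keeps every row from both sides; unmatched rows get NULL for the other side's columns.
Matching on t1.dept_id <= t2.dept_id. A NULL in a compared column never satisfies the condition.
Matched pairs: 23; unmatched t1 rows kept: 2; unmatched t2 rows kept: 1.
Total: 23 matched + 3 padded = 26 rows.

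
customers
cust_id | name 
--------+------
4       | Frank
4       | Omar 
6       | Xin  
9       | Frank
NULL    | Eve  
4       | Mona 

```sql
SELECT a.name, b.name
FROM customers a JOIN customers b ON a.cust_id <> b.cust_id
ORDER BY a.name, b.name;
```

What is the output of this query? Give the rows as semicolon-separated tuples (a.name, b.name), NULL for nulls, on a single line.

(Frank, Frank); (Frank, Frank); (Frank, Mona); (Frank, Omar); (Frank, Xin); (Frank, Xin); (Mona, Frank); (Mona, Xin); (Omar, Frank); (Omar, Xin); (Xin, Frank); (Xin, Frank); (Xin, Mona); (Xin, Omar)

INNER JOIN keeps only pairs where the ON condition holds.
Matching on a.cust_id <> b.cust_id. A NULL in a compared column never satisfies the condition.
- a (cust_id=4) pairs with 2 row(s) of b.
- a (cust_id=4) pairs with 2 row(s) of b.
- a (cust_id=6) pairs with 4 row(s) of b.
- a (cust_id=9) pairs with 4 row(s) of b.
- a (cust_id=NULL) has no partner → excluded.
- a (cust_id=4) pairs with 2 row(s) of b.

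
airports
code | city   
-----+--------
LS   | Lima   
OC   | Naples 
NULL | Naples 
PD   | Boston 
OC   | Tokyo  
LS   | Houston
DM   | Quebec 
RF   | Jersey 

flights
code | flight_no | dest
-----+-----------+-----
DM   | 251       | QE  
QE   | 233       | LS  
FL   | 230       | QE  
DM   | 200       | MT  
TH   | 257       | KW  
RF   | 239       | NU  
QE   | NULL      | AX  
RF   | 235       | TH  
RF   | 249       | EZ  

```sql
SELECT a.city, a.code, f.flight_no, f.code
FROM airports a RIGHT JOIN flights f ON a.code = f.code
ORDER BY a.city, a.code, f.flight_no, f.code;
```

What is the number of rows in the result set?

9

RIGHT JOIN keeps every row from `flights`; unmatched rows get NULL for `airports`'s columns.
Matching on a.code = f.code. A NULL in a compared column never satisfies the condition.
- a row (code=LS): no match.
- a row (code=OC): no match.
- a row (code=NULL): no match.
- a row (code=PD): no match.
- a row (code=OC): no match.
- a row (code=LS): no match.
- a row (code=DM): matches 2 f row(s) → 2 output row(s).
- a row (code=RF): matches 3 f row(s) → 3 output row(s).
- plus 4 unmatched f row(s), each kept with NULL a columns.
Total: 5 matched + 4 padded = 9 rows.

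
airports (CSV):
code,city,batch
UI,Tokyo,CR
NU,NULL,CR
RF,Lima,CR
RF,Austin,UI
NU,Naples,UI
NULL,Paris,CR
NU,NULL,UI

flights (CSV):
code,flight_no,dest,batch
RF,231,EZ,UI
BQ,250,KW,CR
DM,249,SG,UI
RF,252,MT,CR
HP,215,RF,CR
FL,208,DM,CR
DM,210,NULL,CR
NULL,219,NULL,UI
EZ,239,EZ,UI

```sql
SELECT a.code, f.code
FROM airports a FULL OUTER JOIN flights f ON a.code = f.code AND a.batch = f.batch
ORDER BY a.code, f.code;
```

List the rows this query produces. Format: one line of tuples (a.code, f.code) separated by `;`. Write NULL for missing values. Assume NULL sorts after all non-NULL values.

(NU, NULL); (NU, NULL); (NU, NULL); (RF, RF); (RF, RF); (UI, NULL); (NULL, BQ); (NULL, DM); (NULL, DM); (NULL, EZ); (NULL, FL); (NULL, HP); (NULL, NULL); (NULL, NULL)

FULL OUTER JOIN keeps every row from both sides; unmatched rows get NULL for the other side's columns.
Matching on a.code = f.code AND a.batch = f.batch. A NULL in a compared column never satisfies the condition.
- a (code=UI, batch=CR) has no partner → padded with NULL.
- a (code=NU, batch=CR) has no partner → padded with NULL.
- a (code=RF, batch=CR) pairs with 1 row(s) of f.
- a (code=RF, batch=UI) pairs with 1 row(s) of f.
- a (code=NU, batch=UI) has no partner → padded with NULL.
- a (code=NULL, batch=CR) has no partner → padded with NULL.
- a (code=NU, batch=UI) has no partner → padded with NULL.
- 7 f row(s) had no a match → kept, a columns NULL.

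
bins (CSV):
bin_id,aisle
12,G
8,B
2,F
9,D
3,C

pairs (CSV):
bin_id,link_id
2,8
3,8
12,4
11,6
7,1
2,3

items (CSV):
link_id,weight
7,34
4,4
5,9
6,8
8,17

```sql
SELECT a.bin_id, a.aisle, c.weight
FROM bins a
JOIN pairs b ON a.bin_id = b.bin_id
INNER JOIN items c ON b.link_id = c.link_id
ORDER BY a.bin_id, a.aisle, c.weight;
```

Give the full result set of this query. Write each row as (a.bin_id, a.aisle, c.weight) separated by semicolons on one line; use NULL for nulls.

Step 1 — a INNER JOIN b on bin_id → 4 row(s).
Then INNER JOIN `items c` on link_id: keep only rows whose b.link_id appears in c.

(2, F, 17); (3, C, 17); (12, G, 4)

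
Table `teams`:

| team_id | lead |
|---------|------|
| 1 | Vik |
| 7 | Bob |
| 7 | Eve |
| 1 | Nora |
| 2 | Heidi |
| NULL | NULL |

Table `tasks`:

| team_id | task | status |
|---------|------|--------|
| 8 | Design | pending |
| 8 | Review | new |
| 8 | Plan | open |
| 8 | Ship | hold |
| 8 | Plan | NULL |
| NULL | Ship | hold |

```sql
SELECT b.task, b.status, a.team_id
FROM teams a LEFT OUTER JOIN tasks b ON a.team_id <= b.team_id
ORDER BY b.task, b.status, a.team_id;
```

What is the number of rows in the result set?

LEFT JOIN keeps every row from `teams`; unmatched rows get NULL for `tasks`'s columns.
Matching on a.team_id <= b.team_id. A NULL in a compared column never satisfies the condition.
- a (team_id=1) pairs with 5 row(s) of b.
- a (team_id=7) pairs with 5 row(s) of b.
- a (team_id=7) pairs with 5 row(s) of b.
- a (team_id=1) pairs with 5 row(s) of b.
- a (team_id=2) pairs with 5 row(s) of b.
- a (team_id=NULL) has no partner → padded with NULL.
Total: 25 matched + 1 padded = 26 rows.

26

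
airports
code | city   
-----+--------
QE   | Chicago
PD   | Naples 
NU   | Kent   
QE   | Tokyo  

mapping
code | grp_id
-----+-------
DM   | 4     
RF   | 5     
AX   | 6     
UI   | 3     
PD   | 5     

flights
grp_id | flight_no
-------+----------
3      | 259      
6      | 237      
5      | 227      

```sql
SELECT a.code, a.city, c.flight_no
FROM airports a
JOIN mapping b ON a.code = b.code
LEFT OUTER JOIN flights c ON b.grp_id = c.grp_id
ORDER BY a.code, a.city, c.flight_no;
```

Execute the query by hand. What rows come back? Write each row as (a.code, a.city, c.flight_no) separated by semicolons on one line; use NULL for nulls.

Joins associate left-to-right: airports INNER JOIN mapping on code gives 1 intermediate row(s).
Then LEFT JOIN `flights c` on grp_id: each of those 1 rows is kept; rows whose b.grp_id has no match in c get NULL for c's columns.

(PD, Naples, 227)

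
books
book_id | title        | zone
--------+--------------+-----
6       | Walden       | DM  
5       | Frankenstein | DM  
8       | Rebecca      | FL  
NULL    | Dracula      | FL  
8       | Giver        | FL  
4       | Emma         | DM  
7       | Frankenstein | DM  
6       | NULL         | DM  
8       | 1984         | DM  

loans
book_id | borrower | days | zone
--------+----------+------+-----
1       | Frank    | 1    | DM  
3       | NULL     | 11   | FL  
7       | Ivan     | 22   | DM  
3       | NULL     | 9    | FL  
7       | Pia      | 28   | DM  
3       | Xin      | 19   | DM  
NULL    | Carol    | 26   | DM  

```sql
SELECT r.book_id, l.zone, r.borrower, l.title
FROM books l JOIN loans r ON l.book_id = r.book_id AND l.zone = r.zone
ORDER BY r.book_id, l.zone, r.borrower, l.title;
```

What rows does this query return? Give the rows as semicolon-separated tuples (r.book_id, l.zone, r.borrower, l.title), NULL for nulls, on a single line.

(7, DM, Ivan, Frankenstein); (7, DM, Pia, Frankenstein)

INNER JOIN keeps only pairs where the ON condition holds.
Matching on l.book_id = r.book_id AND l.zone = r.zone. A NULL in a compared column never satisfies the condition.
Matched pairs: 2.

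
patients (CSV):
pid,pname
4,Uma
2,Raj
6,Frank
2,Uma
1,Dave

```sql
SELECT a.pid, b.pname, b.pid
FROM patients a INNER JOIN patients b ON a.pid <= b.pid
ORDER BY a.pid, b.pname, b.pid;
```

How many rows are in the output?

INNER JOIN keeps only pairs where the ON condition holds.
Matching on a.pid <= b.pid.
- a[0] pid=4 → 2 match(es) in b → 2 row(s).
- a[1] pid=2 → 4 match(es) in b → 4 row(s).
- a[2] pid=6 → 1 match(es) in b → 1 row(s).
- a[3] pid=2 → 4 match(es) in b → 4 row(s).
- a[4] pid=1 → 5 match(es) in b → 5 row(s).
Total: 16 rows.

16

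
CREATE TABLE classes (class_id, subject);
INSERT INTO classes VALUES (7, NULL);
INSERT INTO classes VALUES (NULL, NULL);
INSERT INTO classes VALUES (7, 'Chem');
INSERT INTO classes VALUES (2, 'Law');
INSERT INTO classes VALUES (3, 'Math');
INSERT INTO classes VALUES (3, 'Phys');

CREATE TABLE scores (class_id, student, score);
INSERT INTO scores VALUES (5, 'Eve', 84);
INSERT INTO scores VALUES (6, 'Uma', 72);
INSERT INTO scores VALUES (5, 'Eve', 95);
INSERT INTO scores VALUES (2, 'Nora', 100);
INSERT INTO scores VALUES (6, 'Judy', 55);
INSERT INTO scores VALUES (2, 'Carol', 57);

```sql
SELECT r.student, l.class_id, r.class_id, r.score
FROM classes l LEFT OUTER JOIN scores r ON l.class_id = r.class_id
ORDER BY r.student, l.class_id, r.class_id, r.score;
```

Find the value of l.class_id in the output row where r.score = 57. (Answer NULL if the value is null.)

2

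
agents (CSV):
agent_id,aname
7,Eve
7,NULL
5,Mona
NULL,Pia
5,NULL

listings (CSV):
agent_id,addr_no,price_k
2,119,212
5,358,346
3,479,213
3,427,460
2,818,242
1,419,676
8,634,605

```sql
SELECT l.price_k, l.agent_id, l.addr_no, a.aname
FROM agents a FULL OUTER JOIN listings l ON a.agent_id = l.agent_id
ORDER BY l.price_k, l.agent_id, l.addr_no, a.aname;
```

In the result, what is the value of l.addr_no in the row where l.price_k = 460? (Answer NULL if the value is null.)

427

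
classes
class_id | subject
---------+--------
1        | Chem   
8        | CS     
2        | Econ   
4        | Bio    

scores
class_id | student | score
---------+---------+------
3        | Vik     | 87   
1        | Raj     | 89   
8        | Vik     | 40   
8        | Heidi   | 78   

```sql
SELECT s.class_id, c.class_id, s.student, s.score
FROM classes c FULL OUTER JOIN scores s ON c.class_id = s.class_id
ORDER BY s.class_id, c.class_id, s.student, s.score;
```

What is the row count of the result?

FULL OUTER JOIN keeps every row from both sides; unmatched rows get NULL for the other side's columns.
Matching on c.class_id = s.class_id.
Matched pairs: 3; unmatched c rows kept: 2; unmatched s rows kept: 1.
Total: 3 matched + 3 padded = 6 rows.

6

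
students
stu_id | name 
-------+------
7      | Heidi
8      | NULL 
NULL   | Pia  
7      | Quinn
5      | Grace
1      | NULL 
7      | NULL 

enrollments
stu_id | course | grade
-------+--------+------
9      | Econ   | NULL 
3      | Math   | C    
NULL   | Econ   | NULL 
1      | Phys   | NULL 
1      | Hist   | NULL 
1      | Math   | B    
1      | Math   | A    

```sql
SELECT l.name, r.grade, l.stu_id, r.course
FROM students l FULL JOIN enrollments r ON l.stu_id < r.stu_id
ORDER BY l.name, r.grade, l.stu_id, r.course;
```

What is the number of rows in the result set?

FULL OUTER JOIN keeps every row from both sides; unmatched rows get NULL for the other side's columns.
Matching on l.stu_id < r.stu_id. A NULL in a compared column never satisfies the condition.
Matched pairs: 7; unmatched l rows kept: 1; unmatched r rows kept: 5.
Total: 7 matched + 6 padded = 13 rows.

13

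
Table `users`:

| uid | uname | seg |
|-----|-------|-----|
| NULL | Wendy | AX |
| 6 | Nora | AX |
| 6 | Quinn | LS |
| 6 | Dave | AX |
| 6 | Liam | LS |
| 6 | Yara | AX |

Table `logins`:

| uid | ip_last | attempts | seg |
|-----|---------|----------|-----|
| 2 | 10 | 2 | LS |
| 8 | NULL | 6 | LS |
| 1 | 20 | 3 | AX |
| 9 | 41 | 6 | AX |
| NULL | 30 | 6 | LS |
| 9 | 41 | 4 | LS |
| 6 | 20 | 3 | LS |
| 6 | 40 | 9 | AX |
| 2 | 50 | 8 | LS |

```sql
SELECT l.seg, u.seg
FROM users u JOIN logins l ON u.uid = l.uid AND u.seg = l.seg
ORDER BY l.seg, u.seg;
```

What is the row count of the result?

INNER JOIN keeps only pairs where the ON condition holds.
Matching on u.uid = l.uid AND u.seg = l.seg. A NULL in a compared column never satisfies the condition.
- u[0] uid=NULL, seg=AX → no match; dropped.
- u[1] uid=6, seg=AX → 1 match(es) in l → 1 row(s).
- u[2] uid=6, seg=LS → 1 match(es) in l → 1 row(s).
- u[3] uid=6, seg=AX → 1 match(es) in l → 1 row(s).
- u[4] uid=6, seg=LS → 1 match(es) in l → 1 row(s).
- u[5] uid=6, seg=AX → 1 match(es) in l → 1 row(s).
Total: 5 rows.

5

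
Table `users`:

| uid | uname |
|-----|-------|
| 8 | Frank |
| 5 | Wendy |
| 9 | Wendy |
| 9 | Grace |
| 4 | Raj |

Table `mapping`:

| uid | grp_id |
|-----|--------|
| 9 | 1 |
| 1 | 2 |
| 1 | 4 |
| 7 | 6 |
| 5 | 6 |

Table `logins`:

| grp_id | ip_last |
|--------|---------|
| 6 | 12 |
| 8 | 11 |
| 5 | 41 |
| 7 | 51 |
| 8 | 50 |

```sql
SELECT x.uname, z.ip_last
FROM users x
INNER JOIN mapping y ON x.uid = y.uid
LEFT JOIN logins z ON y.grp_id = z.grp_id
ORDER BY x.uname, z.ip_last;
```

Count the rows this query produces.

Joins associate left-to-right: users INNER JOIN mapping on uid gives 3 intermediate row(s).
Then LEFT JOIN `logins z` on grp_id: each of those 3 rows is kept; rows whose y.grp_id has no match in z get NULL for z's columns.
Result: 3 row(s).

3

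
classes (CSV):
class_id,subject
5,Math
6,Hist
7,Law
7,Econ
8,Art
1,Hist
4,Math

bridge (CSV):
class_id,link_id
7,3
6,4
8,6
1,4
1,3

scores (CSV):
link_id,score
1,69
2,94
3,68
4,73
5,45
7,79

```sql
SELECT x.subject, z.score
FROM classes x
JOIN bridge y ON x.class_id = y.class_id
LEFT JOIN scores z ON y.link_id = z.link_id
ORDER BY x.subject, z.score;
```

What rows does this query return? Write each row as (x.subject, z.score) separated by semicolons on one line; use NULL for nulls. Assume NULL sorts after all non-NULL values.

(Art, NULL); (Econ, 68); (Hist, 68); (Hist, 73); (Hist, 73); (Law, 68)

Evaluate left to right. First `classes x INNER JOIN bridge y` on class_id: 6 row(s).
Then LEFT JOIN `scores z` on link_id: each of those 6 rows is kept; rows whose y.link_id has no match in z get NULL for z's columns.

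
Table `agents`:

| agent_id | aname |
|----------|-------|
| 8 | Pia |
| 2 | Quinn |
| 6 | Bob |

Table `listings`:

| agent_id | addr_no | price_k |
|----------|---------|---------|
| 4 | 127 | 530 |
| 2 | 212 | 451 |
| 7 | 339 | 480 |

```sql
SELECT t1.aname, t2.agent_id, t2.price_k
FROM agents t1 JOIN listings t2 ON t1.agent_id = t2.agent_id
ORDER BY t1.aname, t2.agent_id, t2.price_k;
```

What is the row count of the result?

1

INNER JOIN keeps only pairs where the ON condition holds.
Matching on t1.agent_id = t2.agent_id.
- t1 (agent_id=8) has no partner → excluded.
- t1 (agent_id=2) pairs with 1 row(s) of t2.
- t1 (agent_id=6) has no partner → excluded.
Total: 1 rows.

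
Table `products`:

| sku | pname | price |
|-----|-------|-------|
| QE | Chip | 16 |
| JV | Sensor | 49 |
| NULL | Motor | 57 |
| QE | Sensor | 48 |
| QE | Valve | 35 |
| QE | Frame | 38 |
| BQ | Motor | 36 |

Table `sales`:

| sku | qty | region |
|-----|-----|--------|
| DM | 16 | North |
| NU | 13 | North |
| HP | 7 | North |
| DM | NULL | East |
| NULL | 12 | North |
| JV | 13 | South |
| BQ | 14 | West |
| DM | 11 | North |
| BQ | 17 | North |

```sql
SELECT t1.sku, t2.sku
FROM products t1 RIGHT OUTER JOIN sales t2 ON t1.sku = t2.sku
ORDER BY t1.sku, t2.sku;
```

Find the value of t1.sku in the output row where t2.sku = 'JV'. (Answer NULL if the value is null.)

JV

RIGHT JOIN keeps every row from `sales`; unmatched rows get NULL for `products`'s columns.
Matching on t1.sku = t2.sku. A NULL in a compared column never satisfies the condition.
- t1 (sku=QE) has no partner in t2.
- t1 (sku=JV) pairs with 1 row(s) of t2.
- t1 (sku=NULL) has no partner in t2.
- t1 (sku=QE) has no partner in t2.
- t1 (sku=QE) has no partner in t2.
- t1 (sku=QE) has no partner in t2.
- t1 (sku=BQ) pairs with 2 row(s) of t2.
- 6 t2 row(s) had no t1 match → kept, t1 columns NULL.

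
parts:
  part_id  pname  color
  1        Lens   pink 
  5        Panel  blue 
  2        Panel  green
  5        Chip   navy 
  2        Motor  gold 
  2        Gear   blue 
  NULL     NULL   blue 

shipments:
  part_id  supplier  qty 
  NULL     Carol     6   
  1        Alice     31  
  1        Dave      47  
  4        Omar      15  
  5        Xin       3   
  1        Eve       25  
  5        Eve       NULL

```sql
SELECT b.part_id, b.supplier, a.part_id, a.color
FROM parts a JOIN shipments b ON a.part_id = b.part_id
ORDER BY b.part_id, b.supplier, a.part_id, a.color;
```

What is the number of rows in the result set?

INNER JOIN keeps only pairs where the ON condition holds.
Matching on a.part_id = b.part_id. A NULL in a compared column never satisfies the condition.
Matched pairs: 7.
Total: 7 rows.

7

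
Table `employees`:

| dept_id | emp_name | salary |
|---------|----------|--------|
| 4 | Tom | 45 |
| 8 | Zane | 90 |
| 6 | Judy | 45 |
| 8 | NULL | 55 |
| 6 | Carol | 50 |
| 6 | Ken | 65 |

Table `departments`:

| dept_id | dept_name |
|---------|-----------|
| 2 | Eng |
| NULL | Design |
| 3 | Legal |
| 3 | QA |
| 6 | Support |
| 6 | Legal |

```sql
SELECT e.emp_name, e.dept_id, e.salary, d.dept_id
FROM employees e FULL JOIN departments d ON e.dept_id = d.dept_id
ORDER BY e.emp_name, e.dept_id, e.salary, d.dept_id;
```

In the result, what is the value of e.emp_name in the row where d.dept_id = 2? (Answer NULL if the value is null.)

NULL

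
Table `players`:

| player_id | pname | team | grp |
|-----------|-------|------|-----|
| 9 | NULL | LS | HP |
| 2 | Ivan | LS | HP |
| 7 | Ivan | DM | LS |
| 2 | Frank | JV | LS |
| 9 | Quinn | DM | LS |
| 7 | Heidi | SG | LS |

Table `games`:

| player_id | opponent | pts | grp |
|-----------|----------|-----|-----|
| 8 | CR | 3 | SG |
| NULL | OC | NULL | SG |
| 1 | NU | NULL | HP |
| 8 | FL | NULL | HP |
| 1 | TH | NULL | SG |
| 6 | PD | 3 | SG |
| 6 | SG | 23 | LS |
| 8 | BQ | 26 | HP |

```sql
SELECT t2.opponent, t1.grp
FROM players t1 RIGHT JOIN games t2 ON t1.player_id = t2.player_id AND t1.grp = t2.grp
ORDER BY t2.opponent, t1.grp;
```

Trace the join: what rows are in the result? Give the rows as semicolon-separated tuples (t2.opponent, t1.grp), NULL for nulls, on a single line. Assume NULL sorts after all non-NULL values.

(BQ, NULL); (CR, NULL); (FL, NULL); (NU, NULL); (OC, NULL); (PD, NULL); (SG, NULL); (TH, NULL)

RIGHT JOIN keeps every row from `games`; unmatched rows get NULL for `players`'s columns.
Matching on t1.player_id = t2.player_id AND t1.grp = t2.grp. A NULL in a compared column never satisfies the condition.
- t1[0] player_id=9, grp=HP → no match.
- t1[1] player_id=2, grp=HP → no match.
- t1[2] player_id=7, grp=LS → no match.
- t1[3] player_id=2, grp=LS → no match.
- t1[4] player_id=9, grp=LS → no match.
- t1[5] player_id=7, grp=LS → no match.
- plus 8 unmatched t2 row(s), each kept with NULL t1 columns.
After projecting and ordering:
t2.opponent | t1.grp
BQ | NULL
CR | NULL
FL | NULL
NU | NULL
OC | NULL
PD | NULL
SG | NULL
TH | NULL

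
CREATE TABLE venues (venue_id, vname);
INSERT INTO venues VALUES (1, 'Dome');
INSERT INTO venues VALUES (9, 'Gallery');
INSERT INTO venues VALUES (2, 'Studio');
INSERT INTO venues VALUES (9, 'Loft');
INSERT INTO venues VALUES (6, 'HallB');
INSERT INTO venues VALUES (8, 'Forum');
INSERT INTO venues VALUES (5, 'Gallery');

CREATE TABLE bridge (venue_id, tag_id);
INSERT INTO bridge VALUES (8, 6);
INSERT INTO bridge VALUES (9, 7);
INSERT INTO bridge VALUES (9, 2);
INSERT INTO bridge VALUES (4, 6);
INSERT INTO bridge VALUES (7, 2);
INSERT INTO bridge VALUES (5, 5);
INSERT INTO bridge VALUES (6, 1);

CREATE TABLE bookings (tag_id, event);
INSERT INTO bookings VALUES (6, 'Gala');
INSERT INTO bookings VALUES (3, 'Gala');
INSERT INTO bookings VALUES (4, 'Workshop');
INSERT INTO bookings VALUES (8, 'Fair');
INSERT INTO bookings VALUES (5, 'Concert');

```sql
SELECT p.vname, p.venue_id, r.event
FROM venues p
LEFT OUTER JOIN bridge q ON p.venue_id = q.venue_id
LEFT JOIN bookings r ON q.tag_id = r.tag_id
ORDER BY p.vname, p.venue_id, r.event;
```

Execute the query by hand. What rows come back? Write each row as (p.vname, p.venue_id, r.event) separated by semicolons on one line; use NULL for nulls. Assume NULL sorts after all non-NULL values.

Joins associate left-to-right: venues LEFT JOIN bridge on venue_id gives 9 intermediate row(s).
Then LEFT JOIN `bookings r` on tag_id: each of those 9 rows is kept; rows whose q.tag_id has no match in r get NULL for r's columns.

(Dome, 1, NULL); (Forum, 8, Gala); (Gallery, 5, Concert); (Gallery, 9, NULL); (Gallery, 9, NULL); (HallB, 6, NULL); (Loft, 9, NULL); (Loft, 9, NULL); (Studio, 2, NULL)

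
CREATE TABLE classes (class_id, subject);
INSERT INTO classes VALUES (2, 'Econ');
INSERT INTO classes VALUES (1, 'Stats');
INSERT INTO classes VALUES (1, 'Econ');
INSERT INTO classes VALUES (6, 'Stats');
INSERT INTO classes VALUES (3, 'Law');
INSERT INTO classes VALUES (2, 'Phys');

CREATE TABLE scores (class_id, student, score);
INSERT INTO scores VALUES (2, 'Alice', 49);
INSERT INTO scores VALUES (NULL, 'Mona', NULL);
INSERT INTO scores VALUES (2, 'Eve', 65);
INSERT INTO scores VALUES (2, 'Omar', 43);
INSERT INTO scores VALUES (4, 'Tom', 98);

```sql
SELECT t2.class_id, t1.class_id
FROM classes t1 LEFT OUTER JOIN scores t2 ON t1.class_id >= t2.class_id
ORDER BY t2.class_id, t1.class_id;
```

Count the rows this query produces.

LEFT JOIN keeps every row from `classes`; unmatched rows get NULL for `scores`'s columns.
Matching on t1.class_id >= t2.class_id. A NULL in a compared column never satisfies the condition.
Matched pairs: 13; unmatched t1 rows kept: 2.
Total: 13 matched + 2 padded = 15 rows.

15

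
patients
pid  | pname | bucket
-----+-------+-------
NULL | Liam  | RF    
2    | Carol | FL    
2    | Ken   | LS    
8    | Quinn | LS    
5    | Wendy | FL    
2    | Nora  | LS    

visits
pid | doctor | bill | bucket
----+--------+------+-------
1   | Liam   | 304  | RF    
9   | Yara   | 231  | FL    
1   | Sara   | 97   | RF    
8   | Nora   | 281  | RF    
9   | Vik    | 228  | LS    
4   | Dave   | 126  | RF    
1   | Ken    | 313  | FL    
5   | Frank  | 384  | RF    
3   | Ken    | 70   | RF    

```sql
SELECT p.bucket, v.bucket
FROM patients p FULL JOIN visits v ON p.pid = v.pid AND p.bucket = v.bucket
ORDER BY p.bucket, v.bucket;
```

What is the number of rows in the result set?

FULL OUTER JOIN keeps every row from both sides; unmatched rows get NULL for the other side's columns.
Matching on p.pid = v.pid AND p.bucket = v.bucket. A NULL in a compared column never satisfies the condition.
- pid=NULL, bucket=RF: no v row matches, row kept with v columns NULL.
- pid=2, bucket=FL: no v row matches, row kept with v columns NULL.
- pid=2, bucket=LS: no v row matches, row kept with v columns NULL.
- pid=8, bucket=LS: no v row matches, row kept with v columns NULL.
- pid=5, bucket=FL: no v row matches, row kept with v columns NULL.
- pid=2, bucket=LS: no v row matches, row kept with v columns NULL.
- 9 v row(s) had no p match → kept, p columns NULL.
Total: 0 matched + 15 padded = 15 rows.

15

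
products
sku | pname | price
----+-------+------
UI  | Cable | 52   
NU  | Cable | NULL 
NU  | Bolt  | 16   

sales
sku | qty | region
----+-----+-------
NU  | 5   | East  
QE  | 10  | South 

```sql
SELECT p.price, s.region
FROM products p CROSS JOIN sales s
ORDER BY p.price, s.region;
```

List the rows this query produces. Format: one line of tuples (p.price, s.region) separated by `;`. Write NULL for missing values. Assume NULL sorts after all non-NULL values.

CROSS JOIN pairs every row of `products` with every row of `sales`: 3 × 2 = 6 rows.
After projecting and ordering:
p.price | s.region
16 | East
16 | South
52 | East
52 | South
NULL | East
NULL | South

(16, East); (16, South); (52, East); (52, South); (NULL, East); (NULL, South)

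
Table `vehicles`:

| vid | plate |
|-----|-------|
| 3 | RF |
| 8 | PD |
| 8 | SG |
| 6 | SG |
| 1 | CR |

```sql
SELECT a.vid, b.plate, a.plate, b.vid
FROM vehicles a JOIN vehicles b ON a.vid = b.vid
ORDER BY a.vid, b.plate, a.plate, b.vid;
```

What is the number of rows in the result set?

7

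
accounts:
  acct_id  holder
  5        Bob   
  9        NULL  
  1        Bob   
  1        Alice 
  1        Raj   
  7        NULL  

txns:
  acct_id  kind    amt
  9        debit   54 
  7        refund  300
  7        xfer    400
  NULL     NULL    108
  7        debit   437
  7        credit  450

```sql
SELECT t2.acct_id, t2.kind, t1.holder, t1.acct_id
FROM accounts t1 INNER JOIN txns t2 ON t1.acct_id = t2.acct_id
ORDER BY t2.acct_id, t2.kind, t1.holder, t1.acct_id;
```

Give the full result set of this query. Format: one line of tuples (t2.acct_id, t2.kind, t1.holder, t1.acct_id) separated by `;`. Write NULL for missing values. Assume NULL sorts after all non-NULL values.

(7, credit, NULL, 7); (7, debit, NULL, 7); (7, refund, NULL, 7); (7, xfer, NULL, 7); (9, debit, NULL, 9)

INNER JOIN keeps only pairs where the ON condition holds.
Matching on t1.acct_id = t2.acct_id. A NULL in a compared column never satisfies the condition.
Matched pairs: 5.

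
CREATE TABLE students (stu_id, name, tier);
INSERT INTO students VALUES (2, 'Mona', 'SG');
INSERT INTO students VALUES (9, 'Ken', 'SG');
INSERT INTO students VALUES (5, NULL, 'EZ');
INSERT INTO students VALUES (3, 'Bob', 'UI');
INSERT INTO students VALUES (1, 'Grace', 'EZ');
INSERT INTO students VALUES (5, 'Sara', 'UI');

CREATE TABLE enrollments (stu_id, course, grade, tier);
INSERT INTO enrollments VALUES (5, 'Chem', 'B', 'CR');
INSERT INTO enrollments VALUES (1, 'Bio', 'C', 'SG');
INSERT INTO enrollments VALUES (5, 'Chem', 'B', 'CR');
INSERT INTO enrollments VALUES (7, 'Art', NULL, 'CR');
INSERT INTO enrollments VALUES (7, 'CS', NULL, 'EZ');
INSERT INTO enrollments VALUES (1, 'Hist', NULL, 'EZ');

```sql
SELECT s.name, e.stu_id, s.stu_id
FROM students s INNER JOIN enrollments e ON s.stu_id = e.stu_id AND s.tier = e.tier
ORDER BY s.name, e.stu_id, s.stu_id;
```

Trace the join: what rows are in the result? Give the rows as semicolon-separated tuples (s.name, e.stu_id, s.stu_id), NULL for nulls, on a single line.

(Grace, 1, 1)

INNER JOIN keeps only pairs where the ON condition holds.
Matching on s.stu_id = e.stu_id AND s.tier = e.tier.
- stu_id=2, tier=SG: no matching e row, dropped.
- stu_id=9, tier=SG: no matching e row, dropped.
- stu_id=5, tier=EZ: no matching e row, dropped.
- stu_id=3, tier=UI: no matching e row, dropped.
- stu_id=1, tier=EZ: 1 matching e row(s), so 1 row(s) emitted.
- stu_id=5, tier=UI: no matching e row, dropped.
After projecting and ordering:
s.name | e.stu_id | s.stu_id
Grace | 1 | 1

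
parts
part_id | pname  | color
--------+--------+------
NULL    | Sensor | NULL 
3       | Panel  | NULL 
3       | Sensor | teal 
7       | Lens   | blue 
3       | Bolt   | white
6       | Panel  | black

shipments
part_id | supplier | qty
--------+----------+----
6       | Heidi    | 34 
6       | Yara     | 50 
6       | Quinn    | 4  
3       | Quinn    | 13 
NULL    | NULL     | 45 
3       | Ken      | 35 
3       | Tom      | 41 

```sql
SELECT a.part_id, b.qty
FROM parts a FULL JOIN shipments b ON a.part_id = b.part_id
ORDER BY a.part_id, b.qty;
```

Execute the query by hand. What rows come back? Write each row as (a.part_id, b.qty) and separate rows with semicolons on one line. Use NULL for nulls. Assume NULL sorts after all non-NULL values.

(3, 13); (3, 13); (3, 13); (3, 35); (3, 35); (3, 35); (3, 41); (3, 41); (3, 41); (6, 4); (6, 34); (6, 50); (7, NULL); (NULL, 45); (NULL, NULL)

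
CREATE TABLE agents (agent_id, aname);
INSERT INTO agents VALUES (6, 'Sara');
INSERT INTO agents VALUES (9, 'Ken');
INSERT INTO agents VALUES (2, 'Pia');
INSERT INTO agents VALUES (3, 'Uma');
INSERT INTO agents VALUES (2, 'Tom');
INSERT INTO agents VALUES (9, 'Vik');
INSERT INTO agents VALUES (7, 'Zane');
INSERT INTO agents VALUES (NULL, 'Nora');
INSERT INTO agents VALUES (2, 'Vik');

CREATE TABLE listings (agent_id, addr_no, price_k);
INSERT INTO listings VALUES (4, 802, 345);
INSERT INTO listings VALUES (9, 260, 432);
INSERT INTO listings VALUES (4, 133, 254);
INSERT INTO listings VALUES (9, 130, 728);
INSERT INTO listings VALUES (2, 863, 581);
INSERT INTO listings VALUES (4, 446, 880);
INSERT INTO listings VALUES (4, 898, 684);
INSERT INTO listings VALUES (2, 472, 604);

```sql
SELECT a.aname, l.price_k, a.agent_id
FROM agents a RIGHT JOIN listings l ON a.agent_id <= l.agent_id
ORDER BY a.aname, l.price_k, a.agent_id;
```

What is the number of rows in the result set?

38

RIGHT JOIN keeps every row from `listings`; unmatched rows get NULL for `agents`'s columns.
Matching on a.agent_id <= l.agent_id. A NULL in a compared column never satisfies the condition.
Matched pairs: 38; unmatched l rows kept: 0.
Total: 38 rows.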